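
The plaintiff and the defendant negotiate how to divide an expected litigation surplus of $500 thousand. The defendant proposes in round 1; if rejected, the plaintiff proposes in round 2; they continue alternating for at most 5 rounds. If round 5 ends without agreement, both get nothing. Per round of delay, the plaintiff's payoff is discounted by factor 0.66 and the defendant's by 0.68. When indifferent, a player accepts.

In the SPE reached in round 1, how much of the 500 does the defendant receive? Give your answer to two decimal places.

347.01

Round 5 (the defendant proposes): rejection yields 0 for the plaintiff; the defendant offers 0 and keeps 500.
Round 4 (the plaintiff proposes): the defendant can get 500 next round, worth 0.68 × 500 = 340 now; the plaintiff offers that and keeps 160.
Round 3 (the defendant proposes): the plaintiff can get 160 next round, worth 0.66 × 160 = 105.6 now; the defendant offers that and keeps 394.4.
Round 2 (the plaintiff proposes): the defendant can get 394.4 next round, worth 0.68 × 394.4 = 268.192 now, so the plaintiff offers 268.192, keeping 231.808.
Round 1 (the defendant proposes): the plaintiff can get 231.808 next round, worth 0.66 × 231.808 = 152.99328 now, so the defendant offers 152.99328, keeping 347.00672.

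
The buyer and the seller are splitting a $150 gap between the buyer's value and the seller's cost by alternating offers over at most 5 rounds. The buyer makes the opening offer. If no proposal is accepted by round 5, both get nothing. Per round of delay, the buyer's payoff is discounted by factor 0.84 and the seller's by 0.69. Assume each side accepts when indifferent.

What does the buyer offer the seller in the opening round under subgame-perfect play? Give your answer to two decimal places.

26.16

Round 5 (the buyer proposes): the seller will accept anything ≥ 0, so the buyer offers 0 and keeps 150.
Round 4 (the seller proposes): the buyer can get 150 next round, worth 0.84 × 150 = 126 now, so the seller offers 126, keeping 24.
Round 3 (the buyer proposes): the seller can get 24 next round, worth 0.69 × 24 = 16.56 now; the buyer offers that and keeps 133.44.
Round 2 (the seller proposes): the buyer can get 133.44 next round, worth 0.84 × 133.44 = 112.0896 now, so the seller offers 112.0896, keeping 37.9104.
Round 1 (the buyer proposes): the seller can get 37.9104 next round, worth 0.69 × 37.9104 = 26.158176 now. The buyer offers 26.158176 and keeps 150 − 26.158176 = 123.841824.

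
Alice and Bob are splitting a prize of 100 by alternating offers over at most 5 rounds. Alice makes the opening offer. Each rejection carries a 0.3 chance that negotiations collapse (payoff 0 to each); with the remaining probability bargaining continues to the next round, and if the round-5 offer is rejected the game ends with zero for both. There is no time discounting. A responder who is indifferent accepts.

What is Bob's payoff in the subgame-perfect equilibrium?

By backward induction:
Round 5 (Alice proposes): rejection yields 0 for Bob; Alice offers 0 and keeps 100.
Round 4 (Bob proposes): rejecting gives Alice an expected 0.7 × 100 = 70. Bob offers 70 and keeps 100 − 70 = 30.
Round 3 (Alice proposes): rejecting gives Bob an expected 0.7 × 30 = 21. Alice offers 21 and keeps 100 − 21 = 79.
Round 2 (Bob proposes): rejecting gives Alice an expected 0.7 × 79 = 55.3. Bob offers 55.3 and keeps 100 − 55.3 = 44.7.
Round 1 (Alice proposes): rejecting gives Bob an expected 0.7 × 44.7 = 31.29, so Alice offers 31.29, keeping 68.71.

31.29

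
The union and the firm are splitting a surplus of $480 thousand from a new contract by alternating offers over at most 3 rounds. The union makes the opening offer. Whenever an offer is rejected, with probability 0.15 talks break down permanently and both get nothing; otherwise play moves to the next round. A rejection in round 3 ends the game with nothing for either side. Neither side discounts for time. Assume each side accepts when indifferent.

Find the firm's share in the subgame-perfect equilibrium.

Round 3 (the union proposes): the firm will accept anything ≥ 0, so the union offers 0 and keeps 480.
Round 2 (the firm proposes): rejecting gives the union an expected 0.85 × 480 = 408, so the firm offers 408, keeping 72.
Round 1 (the union proposes): rejecting gives the firm an expected 0.85 × 72 = 61.2. The union offers 61.2 and keeps 480 − 61.2 = 418.8.

61.2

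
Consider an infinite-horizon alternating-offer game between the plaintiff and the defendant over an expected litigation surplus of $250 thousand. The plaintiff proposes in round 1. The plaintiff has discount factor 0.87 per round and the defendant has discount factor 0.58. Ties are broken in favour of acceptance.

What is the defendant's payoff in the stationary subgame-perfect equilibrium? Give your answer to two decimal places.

Let x be the plaintiff's share when the plaintiff proposes and y be the defendant's share when the defendant proposes.
The defendant accepts iff offered ≥ 0.58·y, so x = 250 − 0.58y. Symmetrically y = 250 − 0.87x.
Substituting: x = 250 − 0.58(250 − 0.87x), giving x(1 − 0.87·0.58) = 250(1 − 0.58).
So x = 250 × 0.42 / 0.4954 ≈ 211.9499, and the defendant receives 250 − x ≈ 38.0501.

38.05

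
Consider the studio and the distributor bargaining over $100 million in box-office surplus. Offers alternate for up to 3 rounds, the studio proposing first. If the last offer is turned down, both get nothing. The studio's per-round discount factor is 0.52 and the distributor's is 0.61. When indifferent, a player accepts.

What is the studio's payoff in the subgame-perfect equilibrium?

Work backward from the last round.
Round 3 (the studio proposes): rejection yields 0 for the distributor; the studio offers 0 and keeps 100.
Round 2 (the distributor proposes): the studio can get 100 next round, worth 0.52 × 100 = 52 now. The distributor offers 52 and keeps 100 − 52 = 48.
Round 1 (the studio proposes): the distributor can get 48 next round, worth 0.61 × 48 = 29.28 now; the studio offers that and keeps 70.72.

70.72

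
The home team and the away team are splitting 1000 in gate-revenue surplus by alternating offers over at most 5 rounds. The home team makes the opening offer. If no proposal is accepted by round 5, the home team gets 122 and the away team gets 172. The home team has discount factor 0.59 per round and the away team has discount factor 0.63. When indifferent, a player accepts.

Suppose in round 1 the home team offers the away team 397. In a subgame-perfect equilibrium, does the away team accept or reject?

Accept

Round 5 (the home team proposes): the away team gets 172 if talks fail, so the home team offers 172 and keeps 828.
Round 4 (the away team proposes): the home team can get 828 next round, worth 0.59 × 828 = 488.52 now, so the away team offers 488.52, keeping 511.48.
Round 3 (the home team proposes): the away team can get 511.48 next round, worth 0.63 × 511.48 = 322.2324 now. The home team offers 322.2324 and keeps 1000 − 322.2324 = 677.7676.
Round 2 (the away team proposes): the home team can get 677.7676 next round, worth 0.59 × 677.7676 = 399.882884 now. The away team offers 399.882884 and keeps 1000 − 399.882884 = 600.117116.
So by rejecting in round 1, the away team gets 600.117116 next round, worth 0.63 × 600.117116 = 378.07378308 now.
Offer 397 ≥ 378.07378308, so the away team accepts.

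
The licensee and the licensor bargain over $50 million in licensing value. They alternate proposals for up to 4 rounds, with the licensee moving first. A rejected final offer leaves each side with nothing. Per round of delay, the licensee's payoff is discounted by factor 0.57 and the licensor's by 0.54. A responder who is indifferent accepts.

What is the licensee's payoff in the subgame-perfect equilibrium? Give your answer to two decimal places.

30.08

Solve by backward induction from round 4.
Round 4 (the licensor proposes): the licensee will accept anything ≥ 0, so the licensor offers 0 and keeps 50.
Round 3 (the licensee proposes): the licensor can get 50 next round, worth 0.54 × 50 = 27 now; the licensee offers that and keeps 23.
Round 2 (the licensor proposes): the licensee can get 23 next round, worth 0.57 × 23 = 13.11 now, so the licensor offers 13.11, keeping 36.89.
Round 1 (the licensee proposes): the licensor can get 36.89 next round, worth 0.54 × 36.89 = 19.9206 now; the licensee offers that and keeps 30.0794.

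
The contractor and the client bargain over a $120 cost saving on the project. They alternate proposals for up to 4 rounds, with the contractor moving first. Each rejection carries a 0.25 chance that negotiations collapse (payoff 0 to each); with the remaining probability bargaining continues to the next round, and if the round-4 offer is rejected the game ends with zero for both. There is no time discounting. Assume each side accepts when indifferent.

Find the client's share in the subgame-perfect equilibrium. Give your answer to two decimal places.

By backward induction:
Round 4 (the client proposes): the contractor will accept anything ≥ 0, so the client offers 0 and keeps 120.
Round 3 (the contractor proposes): rejecting gives the client an expected 0.75 × 120 = 90, so the contractor offers 90, keeping 30.
Round 2 (the client proposes): rejecting gives the contractor an expected 0.75 × 30 = 22.5; the client offers that and keeps 97.5.
Round 1 (the contractor proposes): rejecting gives the client an expected 0.75 × 97.5 = 73.125. The contractor offers 73.125 and keeps 120 − 73.125 = 46.875.

73.13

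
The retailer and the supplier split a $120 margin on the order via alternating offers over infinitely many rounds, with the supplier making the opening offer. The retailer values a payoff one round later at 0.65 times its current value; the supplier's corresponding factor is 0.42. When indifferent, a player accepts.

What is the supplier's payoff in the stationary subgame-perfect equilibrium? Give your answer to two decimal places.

57.77

When the supplier proposes, the retailer accepts any offer worth at least 0.65 times what the retailer would get by proposing next round; and vice versa.
This gives x = 120 − 0.65y and y = 120 − 0.42x, where x and y are each side's share when it proposes.
Hence (1 − 0.65·0.42)x = 120(1 − 0.65), i.e. 0.727·x = 42.
x ≈ 57.7717; the retailer's share is 120 − x ≈ 62.2283.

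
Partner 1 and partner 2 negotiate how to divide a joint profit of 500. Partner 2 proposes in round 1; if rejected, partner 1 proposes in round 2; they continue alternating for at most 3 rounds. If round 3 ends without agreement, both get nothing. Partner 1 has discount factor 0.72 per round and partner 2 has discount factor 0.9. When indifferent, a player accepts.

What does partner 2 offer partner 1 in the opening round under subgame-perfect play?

36

Solve by backward induction from round 3.
Round 3 (partner 2 proposes): rejection yields 0 for partner 1; partner 2 offers 0 and keeps 500.
Round 2 (partner 1 proposes): partner 2 can get 500 next round, worth 0.9 × 500 = 450 now. Partner 1 offers 450 and keeps 500 − 450 = 50.
Round 1 (partner 2 proposes): partner 1 can get 50 next round, worth 0.72 × 50 = 36 now; partner 2 offers that and keeps 464.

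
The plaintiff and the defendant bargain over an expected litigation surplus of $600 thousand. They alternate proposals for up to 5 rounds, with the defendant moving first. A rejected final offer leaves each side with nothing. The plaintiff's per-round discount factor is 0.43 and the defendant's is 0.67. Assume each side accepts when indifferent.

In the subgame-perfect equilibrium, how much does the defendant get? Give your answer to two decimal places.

490.33

Round 5 (the defendant proposes): the plaintiff will accept anything ≥ 0, so the defendant offers 0 and keeps 600.
Round 4 (the plaintiff proposes): the defendant can get 600 next round, worth 0.67 × 600 = 402 now. The plaintiff offers 402 and keeps 600 − 402 = 198.
Round 3 (the defendant proposes): the plaintiff can get 198 next round, worth 0.43 × 198 = 85.14 now. The defendant offers 85.14 and keeps 600 − 85.14 = 514.86.
Round 2 (the plaintiff proposes): the defendant can get 514.86 next round, worth 0.67 × 514.86 = 344.9562 now, so the plaintiff offers 344.9562, keeping 255.0438.
Round 1 (the defendant proposes): the plaintiff can get 255.0438 next round, worth 0.43 × 255.0438 = 109.668834 now, so the defendant offers 109.668834, keeping 490.331166.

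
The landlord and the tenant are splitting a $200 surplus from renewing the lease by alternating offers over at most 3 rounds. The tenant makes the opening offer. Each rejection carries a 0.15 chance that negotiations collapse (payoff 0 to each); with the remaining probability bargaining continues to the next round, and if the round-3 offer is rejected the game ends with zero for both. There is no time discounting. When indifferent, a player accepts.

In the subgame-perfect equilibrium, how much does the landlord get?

25.5

Round 3 (the tenant proposes): rejection yields 0 for the landlord; the tenant offers 0 and keeps 200.
Round 2 (the landlord proposes): rejecting gives the tenant an expected 0.85 × 200 = 170; the landlord offers that and keeps 30.
Round 1 (the tenant proposes): rejecting gives the landlord an expected 0.85 × 30 = 25.5. The tenant offers 25.5 and keeps 200 − 25.5 = 174.5.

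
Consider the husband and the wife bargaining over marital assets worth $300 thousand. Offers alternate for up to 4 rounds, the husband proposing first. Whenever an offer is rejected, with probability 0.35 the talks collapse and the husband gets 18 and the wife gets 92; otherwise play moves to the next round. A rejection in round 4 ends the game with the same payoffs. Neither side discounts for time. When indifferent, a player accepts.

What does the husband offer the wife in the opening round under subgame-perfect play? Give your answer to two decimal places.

187.40

Round 4 (the wife proposes): the husband gets 18 if talks fail, so the wife offers 18 and keeps 282.
Round 3 (the husband proposes): rejecting gives the wife an expected 0.65 × 282 + 0.35 × 92 = 215.5; the husband offers that and keeps 84.5.
Round 2 (the wife proposes): rejecting gives the husband an expected 0.65 × 84.5 + 0.35 × 18 = 61.225. The wife offers 61.225 and keeps 300 − 61.225 = 238.775.
Round 1 (the husband proposes): rejecting gives the wife an expected 0.65 × 238.775 + 0.35 × 92 = 187.40375; the husband offers that and keeps 112.59625.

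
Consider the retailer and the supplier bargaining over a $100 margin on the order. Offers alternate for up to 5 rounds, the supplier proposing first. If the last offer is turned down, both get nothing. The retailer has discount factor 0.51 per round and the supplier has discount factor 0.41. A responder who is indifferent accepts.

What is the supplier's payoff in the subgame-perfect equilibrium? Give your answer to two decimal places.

63.62

Solve by backward induction from round 5.
Round 5 (the supplier proposes): rejection yields 0 for the retailer; the supplier offers 0 and keeps 100.
Round 4 (the retailer proposes): the supplier can get 100 next round, worth 0.41 × 100 = 41 now; the retailer offers that and keeps 59.
Round 3 (the supplier proposes): the retailer can get 59 next round, worth 0.51 × 59 = 30.09 now, so the supplier offers 30.09, keeping 69.91.
Round 2 (the retailer proposes): the supplier can get 69.91 next round, worth 0.41 × 69.91 = 28.6631 now, so the retailer offers 28.6631, keeping 71.3369.
Round 1 (the supplier proposes): the retailer can get 71.3369 next round, worth 0.51 × 71.3369 = 36.381819 now. The supplier offers 36.381819 and keeps 100 − 36.381819 = 63.618181.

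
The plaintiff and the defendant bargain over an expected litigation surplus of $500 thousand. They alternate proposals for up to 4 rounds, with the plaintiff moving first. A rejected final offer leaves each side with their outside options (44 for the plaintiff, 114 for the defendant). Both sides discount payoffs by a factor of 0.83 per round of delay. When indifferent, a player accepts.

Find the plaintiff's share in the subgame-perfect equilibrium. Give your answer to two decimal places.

168.72

Round 4 (the defendant proposes): the plaintiff gets 44 if talks fail, so the defendant offers 44 and keeps 456.
Round 3 (the plaintiff proposes): the defendant can get 456 next round, worth 0.83 × 456 = 378.48 now, so the plaintiff offers 378.48, keeping 121.52.
Round 2 (the defendant proposes): the plaintiff can get 121.52 next round, worth 0.83 × 121.52 = 100.8616 now, so the defendant offers 100.8616, keeping 399.1384.
Round 1 (the plaintiff proposes): the defendant can get 399.1384 next round, worth 0.83 × 399.1384 = 331.284872 now, so the plaintiff offers 331.284872, keeping 168.715128.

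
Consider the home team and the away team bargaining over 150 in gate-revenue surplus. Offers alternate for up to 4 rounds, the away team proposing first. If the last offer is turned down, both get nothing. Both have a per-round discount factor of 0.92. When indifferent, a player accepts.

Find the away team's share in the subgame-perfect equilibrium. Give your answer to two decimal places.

Round 4 (the home team proposes): the away team will accept anything ≥ 0, so the home team offers 0 and keeps 150.
Round 3 (the away team proposes): the home team can get 150 next round, worth 0.92 × 150 = 138 now; the away team offers that and keeps 12.
Round 2 (the home team proposes): the away team can get 12 next round, worth 0.92 × 12 = 11.04 now; the home team offers that and keeps 138.96.
Round 1 (the away team proposes): the home team can get 138.96 next round, worth 0.92 × 138.96 = 127.8432 now; the away team offers that and keeps 22.1568.

22.16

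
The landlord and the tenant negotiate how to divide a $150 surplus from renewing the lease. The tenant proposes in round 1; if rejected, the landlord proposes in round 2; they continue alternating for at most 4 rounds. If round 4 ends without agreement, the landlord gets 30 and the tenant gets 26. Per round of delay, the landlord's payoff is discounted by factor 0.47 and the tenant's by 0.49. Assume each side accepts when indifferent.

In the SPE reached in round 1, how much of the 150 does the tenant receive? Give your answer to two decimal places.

Round 4 (the landlord proposes): the tenant gets 26 if talks fail, so the landlord offers 26 and keeps 124.
Round 3 (the tenant proposes): the landlord can get 124 next round, worth 0.47 × 124 = 58.28 now. The tenant offers 58.28 and keeps 150 − 58.28 = 91.72.
Round 2 (the landlord proposes): the tenant can get 91.72 next round, worth 0.49 × 91.72 = 44.9428 now; the landlord offers that and keeps 105.0572.
Round 1 (the tenant proposes): the landlord can get 105.0572 next round, worth 0.47 × 105.0572 = 49.376884 now; the tenant offers that and keeps 100.623116.

100.62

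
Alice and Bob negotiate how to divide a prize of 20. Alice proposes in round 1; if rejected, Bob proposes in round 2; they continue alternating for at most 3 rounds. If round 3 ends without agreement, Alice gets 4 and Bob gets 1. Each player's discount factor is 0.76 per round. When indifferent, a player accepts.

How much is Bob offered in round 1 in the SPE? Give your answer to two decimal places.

4.23

By backward induction:
Round 3 (Alice proposes): Bob gets 1 if talks fail, so Alice offers 1 and keeps 19.
Round 2 (Bob proposes): Alice can get 19 next round, worth 0.76 × 19 = 14.44 now, so Bob offers 14.44, keeping 5.56.
Round 1 (Alice proposes): Bob can get 5.56 next round, worth 0.76 × 5.56 = 4.2256 now. Alice offers 4.2256 and keeps 20 − 4.2256 = 15.7744.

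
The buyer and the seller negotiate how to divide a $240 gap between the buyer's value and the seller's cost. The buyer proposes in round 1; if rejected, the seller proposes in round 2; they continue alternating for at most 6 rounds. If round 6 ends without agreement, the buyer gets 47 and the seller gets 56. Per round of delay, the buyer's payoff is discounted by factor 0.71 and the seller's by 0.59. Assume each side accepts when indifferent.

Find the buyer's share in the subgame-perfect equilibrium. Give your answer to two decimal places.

Round 6 (the seller proposes): the buyer gets 47 if talks fail, so the seller offers 47 and keeps 193.
Round 5 (the buyer proposes): the seller can get 193 next round, worth 0.59 × 193 = 113.87 now, so the buyer offers 113.87, keeping 126.13.
Round 4 (the seller proposes): the buyer can get 126.13 next round, worth 0.71 × 126.13 = 89.5523 now; the seller offers that and keeps 150.4477.
Round 3 (the buyer proposes): the seller can get 150.4477 next round, worth 0.59 × 150.4477 = 88.764143 now, so the buyer offers 88.764143, keeping 151.235857.
Round 2 (the seller proposes): the buyer can get 151.235857 next round, worth 0.71 × 151.235857 = 107.37745847 now. The seller offers 107.37745847 and keeps 240 − 107.37745847 = 132.62254153.
Round 1 (the buyer proposes): the seller can get 132.62254153 next round, worth 0.59 × 132.62254153 = 78.2472995027 now, so the buyer offers 78.2472995027, keeping 161.7527004973.

161.75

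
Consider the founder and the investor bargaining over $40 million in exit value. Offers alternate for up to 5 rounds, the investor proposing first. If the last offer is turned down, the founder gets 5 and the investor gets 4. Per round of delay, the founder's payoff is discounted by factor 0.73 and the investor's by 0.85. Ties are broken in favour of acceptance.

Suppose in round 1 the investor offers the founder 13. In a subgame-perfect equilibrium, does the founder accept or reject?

Work out the founder's continuation value if the offer is rejected.
Round 5 (the investor proposes): the founder gets 5 if talks fail, so the investor offers 5 and keeps 35.
Round 4 (the founder proposes): the investor can get 35 next round, worth 0.85 × 35 = 29.75 now. The founder offers 29.75 and keeps 40 − 29.75 = 10.25.
Round 3 (the investor proposes): the founder can get 10.25 next round, worth 0.73 × 10.25 = 7.4825 now; the investor offers that and keeps 32.5175.
Round 2 (the founder proposes): the investor can get 32.5175 next round, worth 0.85 × 32.5175 = 27.639875 now, so the founder offers 27.639875, keeping 12.360125.
So by rejecting in round 1, the founder gets 12.360125 next round, worth 0.73 × 12.360125 = 9.02289125 now.
Offer 13 ≥ 9.02289125, so the founder accepts.

Accept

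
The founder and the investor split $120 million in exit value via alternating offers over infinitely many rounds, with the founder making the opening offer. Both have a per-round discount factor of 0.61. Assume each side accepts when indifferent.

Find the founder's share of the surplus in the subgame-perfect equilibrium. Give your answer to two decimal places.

Let x be the founder's share when the founder proposes and y be the investor's share when the investor proposes.
The investor accepts iff offered ≥ 0.61·y, so x = 120 − 0.61y. Symmetrically y = 120 − 0.61x.
Substituting: x = 120 − 0.61(120 − 0.61x), giving x(1 − 0.61·0.61) = 120(1 − 0.61).
So x = 120 × 0.39 / 0.6279 ≈ 74.5342, and the investor receives 120 − x ≈ 45.4658.

74.53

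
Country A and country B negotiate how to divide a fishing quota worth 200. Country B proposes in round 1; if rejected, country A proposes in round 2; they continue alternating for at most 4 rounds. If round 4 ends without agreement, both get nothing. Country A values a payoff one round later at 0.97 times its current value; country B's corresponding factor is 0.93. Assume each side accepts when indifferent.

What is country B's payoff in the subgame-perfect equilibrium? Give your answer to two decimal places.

Round 4 (country A proposes): rejection yields 0 for country B; country A offers 0 and keeps 200.
Round 3 (country B proposes): country A can get 200 next round, worth 0.97 × 200 = 194 now. Country B offers 194 and keeps 200 − 194 = 6.
Round 2 (country A proposes): country B can get 6 next round, worth 0.93 × 6 = 5.58 now. Country A offers 5.58 and keeps 200 − 5.58 = 194.42.
Round 1 (country B proposes): country A can get 194.42 next round, worth 0.97 × 194.42 = 188.5874 now; country B offers that and keeps 11.4126.

11.41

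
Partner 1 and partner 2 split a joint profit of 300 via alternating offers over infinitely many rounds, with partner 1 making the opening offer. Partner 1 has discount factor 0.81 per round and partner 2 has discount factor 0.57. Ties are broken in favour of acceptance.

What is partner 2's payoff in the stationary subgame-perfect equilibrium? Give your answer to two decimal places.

When partner 1 proposes, partner 2 accepts any offer worth at least 0.57 times what partner 2 would get by proposing next round; and vice versa.
This gives x = 300 − 0.57y and y = 300 − 0.81x, where x and y are each side's share when it proposes.
Hence (1 − 0.57·0.81)x = 300(1 − 0.57), i.e. 0.5383·x = 129.
x ≈ 239.6433; partner 2's share is 300 − x ≈ 60.3567.

60.36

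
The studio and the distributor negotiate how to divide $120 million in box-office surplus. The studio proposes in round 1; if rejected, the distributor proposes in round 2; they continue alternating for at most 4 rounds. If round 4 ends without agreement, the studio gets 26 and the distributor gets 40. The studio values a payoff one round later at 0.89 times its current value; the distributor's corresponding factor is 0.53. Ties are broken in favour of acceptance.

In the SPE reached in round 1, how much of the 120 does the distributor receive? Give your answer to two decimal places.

Round 4 (the distributor proposes): the studio gets 26 if talks fail, so the distributor offers 26 and keeps 94.
Round 3 (the studio proposes): the distributor can get 94 next round, worth 0.53 × 94 = 49.82 now. The studio offers 49.82 and keeps 120 − 49.82 = 70.18.
Round 2 (the distributor proposes): the studio can get 70.18 next round, worth 0.89 × 70.18 = 62.4602 now. The distributor offers 62.4602 and keeps 120 − 62.4602 = 57.5398.
Round 1 (the studio proposes): the distributor can get 57.5398 next round, worth 0.53 × 57.5398 = 30.496094 now. The studio offers 30.496094 and keeps 120 − 30.496094 = 89.503906.

30.50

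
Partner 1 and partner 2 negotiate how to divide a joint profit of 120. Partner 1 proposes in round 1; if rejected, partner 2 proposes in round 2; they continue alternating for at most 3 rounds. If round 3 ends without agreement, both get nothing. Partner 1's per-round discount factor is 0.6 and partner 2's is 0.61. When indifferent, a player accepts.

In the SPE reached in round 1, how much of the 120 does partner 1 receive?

90.72

Solve by backward induction from round 3.
Round 3 (partner 1 proposes): partner 2 will accept anything ≥ 0, so partner 1 offers 0 and keeps 120.
Round 2 (partner 2 proposes): partner 1 can get 120 next round, worth 0.6 × 120 = 72 now. Partner 2 offers 72 and keeps 120 − 72 = 48.
Round 1 (partner 1 proposes): partner 2 can get 48 next round, worth 0.61 × 48 = 29.28 now. Partner 1 offers 29.28 and keeps 120 − 29.28 = 90.72.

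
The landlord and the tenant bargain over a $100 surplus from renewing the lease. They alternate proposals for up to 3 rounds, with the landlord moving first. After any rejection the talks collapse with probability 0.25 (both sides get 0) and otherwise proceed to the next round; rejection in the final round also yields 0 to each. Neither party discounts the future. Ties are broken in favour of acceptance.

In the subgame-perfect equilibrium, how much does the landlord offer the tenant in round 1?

Round 3 (the landlord proposes): rejection yields 0 for the tenant; the landlord offers 0 and keeps 100.
Round 2 (the tenant proposes): rejecting gives the landlord an expected 0.75 × 100 = 75. The tenant offers 75 and keeps 100 − 75 = 25.
Round 1 (the landlord proposes): rejecting gives the tenant an expected 0.75 × 25 = 18.75; the landlord offers that and keeps 81.25.

18.75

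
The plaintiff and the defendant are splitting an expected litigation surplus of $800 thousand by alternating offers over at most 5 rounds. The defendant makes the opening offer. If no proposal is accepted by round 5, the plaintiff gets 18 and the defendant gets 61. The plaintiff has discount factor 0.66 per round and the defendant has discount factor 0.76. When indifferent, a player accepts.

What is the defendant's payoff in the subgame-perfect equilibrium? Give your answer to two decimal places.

605.19

Solve by backward induction from round 5.
Round 5 (the defendant proposes): the plaintiff gets 18 if talks fail, so the defendant offers 18 and keeps 782.
Round 4 (the plaintiff proposes): the defendant can get 782 next round, worth 0.76 × 782 = 594.32 now. The plaintiff offers 594.32 and keeps 800 − 594.32 = 205.68.
Round 3 (the defendant proposes): the plaintiff can get 205.68 next round, worth 0.66 × 205.68 = 135.7488 now; the defendant offers that and keeps 664.2512.
Round 2 (the plaintiff proposes): the defendant can get 664.2512 next round, worth 0.76 × 664.2512 = 504.830912 now; the plaintiff offers that and keeps 295.169088.
Round 1 (the defendant proposes): the plaintiff can get 295.169088 next round, worth 0.66 × 295.169088 = 194.81159808 now; the defendant offers that and keeps 605.18840192.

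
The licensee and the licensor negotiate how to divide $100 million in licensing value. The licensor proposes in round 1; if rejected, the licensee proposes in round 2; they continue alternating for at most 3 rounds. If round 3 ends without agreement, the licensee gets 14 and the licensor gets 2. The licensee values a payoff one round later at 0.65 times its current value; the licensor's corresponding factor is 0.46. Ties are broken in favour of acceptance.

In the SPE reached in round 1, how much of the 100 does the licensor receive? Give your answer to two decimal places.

Work backward from the last round.
Round 3 (the licensor proposes): the licensee gets 14 if talks fail, so the licensor offers 14 and keeps 86.
Round 2 (the licensee proposes): the licensor can get 86 next round, worth 0.46 × 86 = 39.56 now, so the licensee offers 39.56, keeping 60.44.
Round 1 (the licensor proposes): the licensee can get 60.44 next round, worth 0.65 × 60.44 = 39.286 now. The licensor offers 39.286 and keeps 100 − 39.286 = 60.714.

60.71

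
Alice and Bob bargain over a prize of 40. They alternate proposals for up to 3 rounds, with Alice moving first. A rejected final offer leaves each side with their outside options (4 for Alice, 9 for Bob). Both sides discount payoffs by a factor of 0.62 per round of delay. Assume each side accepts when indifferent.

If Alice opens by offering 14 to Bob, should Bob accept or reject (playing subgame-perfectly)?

Accept

Round 3 (Alice proposes): Bob gets 9 if talks fail, so Alice offers 9 and keeps 31.
Round 2 (Bob proposes): Alice can get 31 next round, worth 0.62 × 31 = 19.22 now, so Bob offers 19.22, keeping 20.78.
So by rejecting in round 1, Bob gets 20.78 next round, worth 0.62 × 20.78 = 12.8836 now.
Offer 14 ≥ 12.8836, so Bob accepts.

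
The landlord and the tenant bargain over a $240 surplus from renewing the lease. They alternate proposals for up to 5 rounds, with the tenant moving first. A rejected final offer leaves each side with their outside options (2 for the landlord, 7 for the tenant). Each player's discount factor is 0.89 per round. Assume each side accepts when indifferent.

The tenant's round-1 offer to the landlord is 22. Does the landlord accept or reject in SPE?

Reject

Round 5 (the tenant proposes): the landlord gets 2 if talks fail, so the tenant offers 2 and keeps 238.
Round 4 (the landlord proposes): the tenant can get 238 next round, worth 0.89 × 238 = 211.82 now; the landlord offers that and keeps 28.18.
Round 3 (the tenant proposes): the landlord can get 28.18 next round, worth 0.89 × 28.18 = 25.0802 now; the tenant offers that and keeps 214.9198.
Round 2 (the landlord proposes): the tenant can get 214.9198 next round, worth 0.89 × 214.9198 = 191.278622 now; the landlord offers that and keeps 48.721378.
So by rejecting in round 1, the landlord gets 48.721378 next round, worth 0.89 × 48.721378 = 43.36202642 now.
Offer 22 < 43.36202642, so the landlord rejects.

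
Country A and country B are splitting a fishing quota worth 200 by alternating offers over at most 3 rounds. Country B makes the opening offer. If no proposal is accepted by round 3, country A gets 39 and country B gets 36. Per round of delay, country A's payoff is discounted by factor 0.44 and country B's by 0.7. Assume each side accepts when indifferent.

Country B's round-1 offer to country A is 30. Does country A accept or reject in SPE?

Round 3 (country B proposes): country A gets 39 if talks fail, so country B offers 39 and keeps 161.
Round 2 (country A proposes): country B can get 161 next round, worth 0.7 × 161 = 112.7 now. Country A offers 112.7 and keeps 200 − 112.7 = 87.3.
So by rejecting in round 1, country A gets 87.3 next round, worth 0.44 × 87.3 = 38.412 now.
Offer 30 < 38.412, so country A rejects.

Reject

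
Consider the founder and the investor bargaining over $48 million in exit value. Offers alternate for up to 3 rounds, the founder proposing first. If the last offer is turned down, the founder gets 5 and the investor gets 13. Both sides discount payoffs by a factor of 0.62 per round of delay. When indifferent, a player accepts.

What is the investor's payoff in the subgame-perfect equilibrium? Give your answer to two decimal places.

Work backward from the last round.
Round 3 (the founder proposes): the investor gets 13 if talks fail, so the founder offers 13 and keeps 35.
Round 2 (the investor proposes): the founder can get 35 next round, worth 0.62 × 35 = 21.7 now. The investor offers 21.7 and keeps 48 − 21.7 = 26.3.
Round 1 (the founder proposes): the investor can get 26.3 next round, worth 0.62 × 26.3 = 16.306 now; the founder offers that and keeps 31.694.

16.31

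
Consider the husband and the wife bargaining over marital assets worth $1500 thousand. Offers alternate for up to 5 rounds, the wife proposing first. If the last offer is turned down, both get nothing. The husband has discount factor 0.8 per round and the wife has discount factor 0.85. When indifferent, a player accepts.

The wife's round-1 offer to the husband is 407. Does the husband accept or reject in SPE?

Accept

Round 5 (the wife proposes): the husband will accept anything ≥ 0, so the wife offers 0 and keeps 1500.
Round 4 (the husband proposes): the wife can get 1500 next round, worth 0.85 × 1500 = 1275 now; the husband offers that and keeps 225.
Round 3 (the wife proposes): the husband can get 225 next round, worth 0.8 × 225 = 180 now. The wife offers 180 and keeps 1500 − 180 = 1320.
Round 2 (the husband proposes): the wife can get 1320 next round, worth 0.85 × 1320 = 1122 now, so the husband offers 1122, keeping 378.
So by rejecting in round 1, the husband gets 378 next round, worth 0.8 × 378 = 302.4 now.
Offer 407 ≥ 302.4, so the husband accepts.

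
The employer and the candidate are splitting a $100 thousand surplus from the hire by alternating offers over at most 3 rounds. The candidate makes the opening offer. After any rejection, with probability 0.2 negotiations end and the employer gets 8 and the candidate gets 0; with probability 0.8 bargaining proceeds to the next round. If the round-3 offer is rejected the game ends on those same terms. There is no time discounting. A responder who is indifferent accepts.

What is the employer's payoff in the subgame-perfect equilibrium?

22.72

By backward induction:
Round 3 (the candidate proposes): the employer gets 8 if talks fail, so the candidate offers 8 and keeps 92.
Round 2 (the employer proposes): rejecting gives the candidate an expected 0.8 × 92 = 73.6; the employer offers that and keeps 26.4.
Round 1 (the candidate proposes): rejecting gives the employer an expected 0.8 × 26.4 + 0.2 × 8 = 22.72, so the candidate offers 22.72, keeping 77.28.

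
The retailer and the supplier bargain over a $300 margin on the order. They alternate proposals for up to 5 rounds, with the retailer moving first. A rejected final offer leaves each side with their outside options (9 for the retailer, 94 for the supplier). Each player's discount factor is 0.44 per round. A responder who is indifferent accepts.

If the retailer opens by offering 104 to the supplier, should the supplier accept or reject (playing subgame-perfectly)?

Accept

Round 5 (the retailer proposes): the supplier gets 94 if talks fail, so the retailer offers 94 and keeps 206.
Round 4 (the supplier proposes): the retailer can get 206 next round, worth 0.44 × 206 = 90.64 now, so the supplier offers 90.64, keeping 209.36.
Round 3 (the retailer proposes): the supplier can get 209.36 next round, worth 0.44 × 209.36 = 92.1184 now, so the retailer offers 92.1184, keeping 207.8816.
Round 2 (the supplier proposes): the retailer can get 207.8816 next round, worth 0.44 × 207.8816 = 91.467904 now; the supplier offers that and keeps 208.532096.
So by rejecting in round 1, the supplier gets 208.532096 next round, worth 0.44 × 208.532096 = 91.75412224 now.
Offer 104 ≥ 91.75412224, so the supplier accepts.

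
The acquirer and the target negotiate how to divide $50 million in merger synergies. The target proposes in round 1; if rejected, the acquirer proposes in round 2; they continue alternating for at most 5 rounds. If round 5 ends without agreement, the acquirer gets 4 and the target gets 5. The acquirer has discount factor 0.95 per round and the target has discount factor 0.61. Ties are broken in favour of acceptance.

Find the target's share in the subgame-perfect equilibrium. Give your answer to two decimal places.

19.40

Round 5 (the target proposes): the acquirer gets 4 if talks fail, so the target offers 4 and keeps 46.
Round 4 (the acquirer proposes): the target can get 46 next round, worth 0.61 × 46 = 28.06 now; the acquirer offers that and keeps 21.94.
Round 3 (the target proposes): the acquirer can get 21.94 next round, worth 0.95 × 21.94 = 20.843 now; the target offers that and keeps 29.157.
Round 2 (the acquirer proposes): the target can get 29.157 next round, worth 0.61 × 29.157 = 17.78577 now, so the acquirer offers 17.78577, keeping 32.21423.
Round 1 (the target proposes): the acquirer can get 32.21423 next round, worth 0.95 × 32.21423 = 30.6035185 now; the target offers that and keeps 19.3964815.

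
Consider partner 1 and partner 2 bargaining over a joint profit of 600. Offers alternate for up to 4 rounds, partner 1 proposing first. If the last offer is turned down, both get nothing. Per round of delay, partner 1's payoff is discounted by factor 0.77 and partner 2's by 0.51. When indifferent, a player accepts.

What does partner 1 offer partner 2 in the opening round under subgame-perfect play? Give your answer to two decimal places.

Solve by backward induction from round 4.
Round 4 (partner 2 proposes): rejection yields 0 for partner 1; partner 2 offers 0 and keeps 600.
Round 3 (partner 1 proposes): partner 2 can get 600 next round, worth 0.51 × 600 = 306 now. Partner 1 offers 306 and keeps 600 − 306 = 294.
Round 2 (partner 2 proposes): partner 1 can get 294 next round, worth 0.77 × 294 = 226.38 now, so partner 2 offers 226.38, keeping 373.62.
Round 1 (partner 1 proposes): partner 2 can get 373.62 next round, worth 0.51 × 373.62 = 190.5462 now; partner 1 offers that and keeps 409.4538.

190.55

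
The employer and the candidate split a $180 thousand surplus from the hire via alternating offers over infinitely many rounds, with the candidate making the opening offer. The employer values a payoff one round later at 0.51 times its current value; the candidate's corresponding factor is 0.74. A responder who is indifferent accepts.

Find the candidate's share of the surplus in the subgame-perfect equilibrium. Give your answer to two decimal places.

141.66

Let x be the candidate's share when the candidate proposes and y be the employer's share when the employer proposes.
The employer accepts iff offered ≥ 0.51·y, so x = 180 − 0.51y. Symmetrically y = 180 − 0.74x.
Substituting: x = 180 − 0.51(180 − 0.74x), giving x(1 − 0.74·0.51) = 180(1 − 0.51).
So x = 180 × 0.49 / 0.6226 ≈ 141.6640, and the employer receives 180 − x ≈ 38.3360.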